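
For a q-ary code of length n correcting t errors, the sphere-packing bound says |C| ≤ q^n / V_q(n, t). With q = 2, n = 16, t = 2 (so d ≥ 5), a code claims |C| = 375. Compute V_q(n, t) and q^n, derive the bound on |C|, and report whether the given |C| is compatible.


V_q(n, t) = 137, q^n = 65536, Hamming bound = 478, |C| = 375 ≤ bound (satisfied).

Step 1: Compute V_q(n, t) = Σ_{j=0}^2 C(n, j) (q−1)^j.
  j = 0: C(16,0)·(1)^0 = 1·1 = 1.
  j = 1: C(16,1)·(1)^1 = 16·1 = 16.
  j = 2: C(16,2)·(1)^2 = 120·1 = 120.
  V_q(n, t) = 1 + 16 + 120 = 137.
Step 2: q^n = 2^16 = 65536.
Step 3: Hamming bound ⌊q^n / V_q(n,t)⌋ = ⌊65536/137⌋ = 478.
Step 4: Compare |C| = 375 to 478: satisfied.
The claimed |C| lies below the Hamming bound.


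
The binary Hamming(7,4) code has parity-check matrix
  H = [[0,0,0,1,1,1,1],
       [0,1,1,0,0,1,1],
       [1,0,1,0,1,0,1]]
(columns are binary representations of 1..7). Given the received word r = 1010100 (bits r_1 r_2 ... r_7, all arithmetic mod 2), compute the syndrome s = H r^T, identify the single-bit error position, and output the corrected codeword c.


s = (1, 1, 1)^T, error position = 7, corrected codeword c = 1010101

Compute s = H r^T mod 2 one row at a time:
  s_1 = 0 + 1 + 0 + 0 = 1 ≡ 1 (mod 2).
  s_2 = 0 + 1 + 0 + 0 = 1 ≡ 1 (mod 2).
  s_3 = 1 + 1 + 1 + 0 = 3 ≡ 1 (mod 2).
s = (1, 1, 1)^T — this equals column 7 of H (binary 111), so error is at position 7.
Correct: flip bit 7 of r = 1010100 to get c = 1010101.


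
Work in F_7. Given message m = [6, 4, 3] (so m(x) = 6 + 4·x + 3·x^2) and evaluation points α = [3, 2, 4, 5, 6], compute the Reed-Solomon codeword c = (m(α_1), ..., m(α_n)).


c = [3, 5, 0, 3, 5]

Message polynomial: m(x) = 6 + 4·x + 3·x^2 (mod 7).
For each evaluation point α_i, compute m(α_i) mod 7:
  α_1 = 3: Horner steps 3 → 6 → 3, so m(3) = 3.
  α_2 = 2: Horner steps 3 → 3 → 5, so m(2) = 5.
  α_3 = 4: Horner steps 3 → 2 → 0, so m(4) = 0.
  α_4 = 5: Horner steps 3 → 5 → 3, so m(5) = 3.
  α_5 = 6: Horner steps 3 → 1 → 5, so m(6) = 5.
Codeword c = [3, 5, 0, 3, 5] ∈ F_7^5.


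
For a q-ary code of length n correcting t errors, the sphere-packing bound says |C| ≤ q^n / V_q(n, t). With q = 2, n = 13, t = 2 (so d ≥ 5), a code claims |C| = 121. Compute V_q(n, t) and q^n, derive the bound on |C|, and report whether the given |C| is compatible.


V_q(n, t) = 92, q^n = 8192, Hamming bound = 89, |C| = 121 > bound (violated).

Step 1: Compute V_q(n, t) = Σ_{j=0}^2 C(n, j) (q−1)^j.
  j = 0: C(13,0)·(1)^0 = 1·1 = 1.
  j = 1: C(13,1)·(1)^1 = 13·1 = 13.
  j = 2: C(13,2)·(1)^2 = 78·1 = 78.
  V_q(n, t) = 1 + 13 + 78 = 92.
Step 2: q^n = 2^13 = 8192.
Step 3: Hamming bound ⌊q^n / V_q(n,t)⌋ = ⌊8192/92⌋ = 89.
Step 4: Compare |C| = 121 to 89: violated.
The claimed |C| lies above the Hamming bound, so no 2-ary code of length 13 with d ≥ 5 can have 121 codewords.


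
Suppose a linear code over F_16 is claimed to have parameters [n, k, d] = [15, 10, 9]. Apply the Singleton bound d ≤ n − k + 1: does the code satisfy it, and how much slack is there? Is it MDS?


Singleton RHS = n − k + 1 = 6, slack = -3, bound violated (no such code; not MDS).

Singleton bound: d ≤ n − k + 1.
Here n = 15, k = 10, so n − k + 1 = 6.
Given d = 9, check d ≤ 6: NO.
Slack = (n − k + 1) − d = -3.
The slack is negative: d = 9 exceeds n − k + 1 = 6 by 3, so the Singleton bound is violated and no linear [15, 10, 9]_16 code can exist. In particular it is not MDS (MDS requires d = n − k + 1 exactly).
Description: the claimed parameters are [15, 10, 9]_16; such a code would be impossible (violates the Singleton bound).


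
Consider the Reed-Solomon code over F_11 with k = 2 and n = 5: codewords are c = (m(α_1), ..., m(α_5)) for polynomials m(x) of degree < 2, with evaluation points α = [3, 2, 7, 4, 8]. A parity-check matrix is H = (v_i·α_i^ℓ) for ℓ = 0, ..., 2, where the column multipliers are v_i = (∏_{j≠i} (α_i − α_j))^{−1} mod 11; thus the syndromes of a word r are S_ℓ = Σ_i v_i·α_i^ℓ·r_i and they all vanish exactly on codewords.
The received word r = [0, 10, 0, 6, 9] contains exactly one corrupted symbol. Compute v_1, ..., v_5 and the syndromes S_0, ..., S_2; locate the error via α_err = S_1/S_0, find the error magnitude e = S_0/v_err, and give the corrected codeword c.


S = (7, 10, 8), error at position 1, error magnitude e = 3, c = [8, 10, 0, 6, 9].

Step 1: column multipliers v_i = (∏_{j≠i}(α_i − α_j))^{−1} mod 11.
  i = 1 (α = 3): (3−2)(3−7)(3−4)(3−8) = 1·(−4)·(−1)·(−5) = −20 ≡ 2, so v_1 = 2^{−1} = 6 (mod 11).
  i = 2 (α = 2): (2−3)(2−7)(2−4)(2−8) = (−1)·(−5)·(−2)·(−6) = 60 ≡ 5, so v_2 = 5^{−1} = 9 (mod 11).
  i = 3 (α = 7): (7−3)(7−2)(7−4)(7−8) = 4·5·3·(−1) = −60 ≡ 6, so v_3 = 6^{−1} = 2 (mod 11).
  i = 4 (α = 4): (4−3)(4−2)(4−7)(4−8) = 1·2·(−3)·(−4) = 24 ≡ 2, so v_4 = 2^{−1} = 6 (mod 11).
  i = 5 (α = 8): (8−3)(8−2)(8−7)(8−4) = 5·6·1·4 = 120 ≡ 10, so v_5 = 10^{−1} = 10 (mod 11).
  v = [6, 9, 2, 6, 10].
Step 2: syndromes of r = [0, 10, 0, 6, 9] (all sums mod 11).
  S_0 = Σ v_i r_i = 6·0 + 9·10 + 2·0 + 6·6 + 10·9 = 216 ≡ 7.
  S_1 = Σ v_i α_i r_i = 6·3·0 + 9·2·10 + 2·7·0 + 6·4·6 + 10·8·9 = 1044 ≡ 10.
  α_i^2 mod 11 = [9, 4, 5, 5, 9].
  S_2 = Σ v_i α_i^2 r_i = 6·9·0 + 9·4·10 + 2·5·0 + 6·5·6 + 10·9·9 = 1350 ≡ 8.
  S = (7, 10, 8) ≠ 0, so r is not a codeword (an error is present).
Step 3: locate the error. For a single error e at position i, S_ℓ = v_i·e·α_i^ℓ, so α_err = S_1/S_0.
  S_0^{−1} = 7^{−1} = 8 (mod 11), so α_err = 10·8 = 80 ≡ 3 = α_1. Error position i = 1.
  Consistency check: S_2/S_1 = 8·10 = 80 ≡ 3 = α_err ✓ (single-error assumption holds).
Step 4: error magnitude e = S_0/v_1 = S_0·∏_{j≠1}(α_1 − α_j) = 7·2 = 14 ≡ 3 (mod 11).
Step 5: correct position 1: c_1 = r_1 − e = 0 − 3 ≡ 8 (mod 11). Hence c = [8, 10, 0, 6, 9].
  Check: interpolating c through the α_i gives m(x) = 3 + 9·x (degree < 2) with m(α_i) = c_i for every i, so c is indeed a codeword.


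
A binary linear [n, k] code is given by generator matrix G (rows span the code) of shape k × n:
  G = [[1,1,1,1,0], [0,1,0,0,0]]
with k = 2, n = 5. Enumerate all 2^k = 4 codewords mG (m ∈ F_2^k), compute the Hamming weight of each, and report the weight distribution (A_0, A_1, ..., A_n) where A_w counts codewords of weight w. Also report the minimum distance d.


Weight distribution: A_0 = 1, A_1 = 1, A_3 = 1, A_4 = 1. Minimum distance d = 1.

Enumerate all 2^2 = 4 messages m ∈ F_2^2.
For each, compute codeword c = mG in F_2^5, then tally its weight.
  m = 00 → c = 00000, weight = 0.
  m = 10 → c = 11110, weight = 4.
  m = 01 → c = 01000, weight = 1.
  m = 11 → c = 10110, weight = 3.
Tally weights:
  weight 0: 1 codewords.
  weight 1: 1 codewords.
  weight 3: 1 codewords.
  weight 4: 1 codewords.
Minimum distance d = smallest w > 0 with A_w > 0 = 1.
Sanity: Σ A_w = 4 = 2^2 = 4 ✓.


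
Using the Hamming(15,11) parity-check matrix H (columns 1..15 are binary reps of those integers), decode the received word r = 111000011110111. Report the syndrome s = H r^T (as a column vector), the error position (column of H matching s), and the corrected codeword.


s = (1, 1, 0, 0)^T, error position = 12, corrected codeword c = 111000011111111

Compute s = H r^T mod 2 one row at a time:
  s_1 = 1 + 1 + 1 + 1 + 0 + 1 + 1 + 1 = 7 ≡ 1 (mod 2).
  s_2 = 0 + 0 + 0 + 0 + 0 + 1 + 1 + 1 = 3 ≡ 1 (mod 2).
  s_3 = 1 + 1 + 0 + 0 + 1 + 1 + 1 + 1 = 6 ≡ 0 (mod 2).
  s_4 = 1 + 1 + 0 + 0 + 1 + 1 + 1 + 1 = 6 ≡ 0 (mod 2).
s = (1, 1, 0, 0)^T — this equals column 12 of H (binary 1100), so error is at position 12.
Correct: flip bit 12 of r = 111000011110111 to get c = 111000011111111.


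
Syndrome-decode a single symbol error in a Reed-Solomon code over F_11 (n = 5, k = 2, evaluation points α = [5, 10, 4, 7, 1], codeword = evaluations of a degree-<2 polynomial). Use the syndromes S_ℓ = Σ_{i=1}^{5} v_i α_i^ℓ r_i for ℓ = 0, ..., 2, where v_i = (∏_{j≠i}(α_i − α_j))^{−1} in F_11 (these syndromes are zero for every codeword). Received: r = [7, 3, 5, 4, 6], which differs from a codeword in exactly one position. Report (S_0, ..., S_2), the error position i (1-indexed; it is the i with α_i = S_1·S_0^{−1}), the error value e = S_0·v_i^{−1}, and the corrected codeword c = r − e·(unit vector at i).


S = (4, 9, 1), error at position 1, error magnitude e = 6, c = [1, 3, 5, 4, 6].

Step 1: column multipliers v_i = (∏_{j≠i}(α_i − α_j))^{−1} mod 11.
  i = 1 (α = 5): (5−10)(5−4)(5−7)(5−1) = (−5)·1·(−2)·4 = 40 ≡ 7, so v_1 = 7^{−1} = 8 (mod 11).
  i = 2 (α = 10): (10−5)(10−4)(10−7)(10−1) = 5·6·3·9 = 810 ≡ 7, so v_2 = 7^{−1} = 8 (mod 11).
  i = 3 (α = 4): (4−5)(4−10)(4−7)(4−1) = (−1)·(−6)·(−3)·3 = −54 ≡ 1, so v_3 = 1^{−1} = 1 (mod 11).
  i = 4 (α = 7): (7−5)(7−10)(7−4)(7−1) = 2·(−3)·3·6 = −108 ≡ 2, so v_4 = 2^{−1} = 6 (mod 11).
  i = 5 (α = 1): (1−5)(1−10)(1−4)(1−7) = (−4)·(−9)·(−3)·(−6) = 648 ≡ 10, so v_5 = 10^{−1} = 10 (mod 11).
  v = [8, 8, 1, 6, 10].
Step 2: syndromes of r = [7, 3, 5, 4, 6] (all sums mod 11).
  S_0 = Σ v_i r_i = 8·7 + 8·3 + 1·5 + 6·4 + 10·6 = 169 ≡ 4.
  S_1 = Σ v_i α_i r_i = 8·5·7 + 8·10·3 + 1·4·5 + 6·7·4 + 10·1·6 = 768 ≡ 9.
  α_i^2 mod 11 = [3, 1, 5, 5, 1].
  S_2 = Σ v_i α_i^2 r_i = 8·3·7 + 8·1·3 + 1·5·5 + 6·5·4 + 10·1·6 = 397 ≡ 1.
  S = (4, 9, 1) ≠ 0, so r is not a codeword (an error is present).
Step 3: locate the error. For a single error e at position i, S_ℓ = v_i·e·α_i^ℓ, so α_err = S_1/S_0.
  S_0^{−1} = 4^{−1} = 3 (mod 11), so α_err = 9·3 = 27 ≡ 5 = α_1. Error position i = 1.
  Consistency check: S_2/S_1 = 1·5 = 5 ≡ 5 = α_err ✓ (single-error assumption holds).
Step 4: error magnitude e = S_0/v_1 = S_0·∏_{j≠1}(α_1 − α_j) = 4·7 = 28 ≡ 6 (mod 11).
Step 5: correct position 1: c_1 = r_1 − e = 7 − 6 ≡ 1 (mod 11). Hence c = [1, 3, 5, 4, 6].
  Check: interpolating c through the α_i gives m(x) = 10 + 7·x (degree < 2) with m(α_i) = c_i for every i, so c is indeed a codeword.


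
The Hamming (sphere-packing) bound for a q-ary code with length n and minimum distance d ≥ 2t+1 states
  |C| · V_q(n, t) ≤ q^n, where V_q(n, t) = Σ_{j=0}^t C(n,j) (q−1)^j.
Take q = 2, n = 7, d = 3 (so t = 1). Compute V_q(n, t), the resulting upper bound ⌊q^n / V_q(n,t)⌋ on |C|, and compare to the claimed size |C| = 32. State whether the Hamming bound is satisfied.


V_q(n, t) = 8, q^n = 128, Hamming bound = 16, |C| = 32 > bound (violated).

Step 1: Compute V_q(n, t) = Σ_{j=0}^1 C(n, j) (q−1)^j.
  j = 0: C(7,0)·(1)^0 = 1·1 = 1.
  j = 1: C(7,1)·(1)^1 = 7·1 = 7.
  V_q(n, t) = 1 + 7 = 8.
Step 2: q^n = 2^7 = 128.
Step 3: Hamming bound ⌊q^n / V_q(n,t)⌋ = ⌊128/8⌋ = 16.
Step 4: Compare |C| = 32 to 16: violated.
The claimed |C| lies above the Hamming bound, so no 2-ary code of length 7 with d ≥ 3 can have 32 codewords.


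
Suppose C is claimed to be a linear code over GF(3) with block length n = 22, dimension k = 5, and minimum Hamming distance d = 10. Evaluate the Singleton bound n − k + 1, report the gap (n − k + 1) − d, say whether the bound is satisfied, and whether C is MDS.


Singleton RHS = n − k + 1 = 18, slack = 8, bound satisfied, not MDS.

Singleton bound: d ≤ n − k + 1.
Here n = 22, k = 5, so n − k + 1 = 18.
Given d = 10, check d ≤ 18: YES.
Slack = (n − k + 1) − d = 8.
The code is NOT MDS (slack = 8 > 0).
Description: the claimed parameters are [22, 5, 10]_3; such a code would be non-MDS.


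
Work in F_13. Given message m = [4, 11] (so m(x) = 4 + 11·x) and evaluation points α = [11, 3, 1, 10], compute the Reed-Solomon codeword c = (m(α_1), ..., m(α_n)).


c = [8, 11, 2, 10]

Message polynomial: m(x) = 4 + 11·x (mod 13).
For each evaluation point α_i, compute m(α_i) mod 13:
  α_1 = 11: Horner steps 11 → 8, so m(11) = 8.
  α_2 = 3: Horner steps 11 → 11, so m(3) = 11.
  α_3 = 1: Horner steps 11 → 2, so m(1) = 2.
  α_4 = 10: Horner steps 11 → 10, so m(10) = 10.
Codeword c = [8, 11, 2, 10] ∈ F_13^4.


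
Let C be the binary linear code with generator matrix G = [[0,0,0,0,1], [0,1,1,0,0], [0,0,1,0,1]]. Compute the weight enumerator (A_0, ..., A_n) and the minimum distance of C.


Weight distribution: A_0 = 1, A_1 = 3, A_2 = 3, A_3 = 1. Minimum distance d = 1.

Enumerate all 2^3 = 8 messages m ∈ F_2^3.
For each, compute codeword c = mG in F_2^5, then tally its weight.
  m = 000 → c = 00000, weight = 0.
  m = 100 → c = 00001, weight = 1.
  m = 010 → c = 01100, weight = 2.
  m = 110 → c = 01101, weight = 3.
  m = 001 → c = 00101, weight = 2.
  m = 101 → c = 00100, weight = 1.
  m = 011 → c = 01001, weight = 2.
  m = 111 → c = 01000, weight = 1.
Tally weights:
  weight 0: 1 codewords.
  weight 1: 3 codewords.
  weight 2: 3 codewords.
  weight 3: 1 codewords.
Minimum distance d = smallest w > 0 with A_w > 0 = 1.
Sanity: Σ A_w = 8 = 2^3 = 8 ✓.


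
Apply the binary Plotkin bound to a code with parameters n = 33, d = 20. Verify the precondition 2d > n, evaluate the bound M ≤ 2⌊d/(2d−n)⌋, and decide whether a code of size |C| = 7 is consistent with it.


Plotkin bound M ≤ 4; given |C| = 7 > bound (violated).

Check applicability: 2d = 40, n = 33.
2d − n = 7 > 0, so Plotkin applies.
Compute d/(2d−n) = 20/7 ≈ 2.8571.
⌊d/(2d−n)⌋ = 2.
Plotkin bound: M ≤ 2·2 = 4.
Given |C| = 7, check: VIOLATED.
This |C| is above the Plotkin bound, so no binary code with n = 33, d = 20 and 7 codewords exists.


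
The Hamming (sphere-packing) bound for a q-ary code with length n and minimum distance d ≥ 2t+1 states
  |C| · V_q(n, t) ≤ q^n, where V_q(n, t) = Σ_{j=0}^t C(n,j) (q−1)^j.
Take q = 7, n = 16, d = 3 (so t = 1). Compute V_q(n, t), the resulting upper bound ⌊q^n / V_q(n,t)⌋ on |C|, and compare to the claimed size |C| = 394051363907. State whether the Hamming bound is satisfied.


V_q(n, t) = 97, q^n = 33232930569601, Hamming bound = 342607531645, |C| = 394051363907 > bound (violated).

Step 1: Compute V_q(n, t) = Σ_{j=0}^1 C(n, j) (q−1)^j.
  j = 0: C(16,0)·(6)^0 = 1·1 = 1.
  j = 1: C(16,1)·(6)^1 = 16·6 = 96.
  V_q(n, t) = 1 + 96 = 97.
Step 2: q^n = 7^16 = 33232930569601.
Step 3: Hamming bound ⌊q^n / V_q(n,t)⌋ = ⌊33232930569601/97⌋ = 342607531645.
Step 4: Compare |C| = 394051363907 to 342607531645: violated.
The claimed |C| lies above the Hamming bound, so no 7-ary code of length 16 with d ≥ 3 can have 394051363907 codewords.


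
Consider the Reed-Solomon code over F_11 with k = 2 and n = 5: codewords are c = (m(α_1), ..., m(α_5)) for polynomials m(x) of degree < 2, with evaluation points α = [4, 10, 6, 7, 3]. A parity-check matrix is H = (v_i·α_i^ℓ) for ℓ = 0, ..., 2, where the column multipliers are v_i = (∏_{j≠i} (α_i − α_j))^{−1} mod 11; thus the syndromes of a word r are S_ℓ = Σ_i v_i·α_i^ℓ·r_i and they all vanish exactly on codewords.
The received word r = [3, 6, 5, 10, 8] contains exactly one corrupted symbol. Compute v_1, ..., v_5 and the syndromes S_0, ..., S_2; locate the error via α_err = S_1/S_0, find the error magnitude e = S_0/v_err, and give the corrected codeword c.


S = (6, 3, 7), error at position 3, error magnitude e = 1, c = [3, 6, 4, 10, 8].

Step 1: column multipliers v_i = (∏_{j≠i}(α_i − α_j))^{−1} mod 11.
  i = 1 (α = 4): (4−10)(4−6)(4−7)(4−3) = (−6)·(−2)·(−3)·1 = −36 ≡ 8, so v_1 = 8^{−1} = 7 (mod 11).
  i = 2 (α = 10): (10−4)(10−6)(10−7)(10−3) = 6·4·3·7 = 504 ≡ 9, so v_2 = 9^{−1} = 5 (mod 11).
  i = 3 (α = 6): (6−4)(6−10)(6−7)(6−3) = 2·(−4)·(−1)·3 = 24 ≡ 2, so v_3 = 2^{−1} = 6 (mod 11).
  i = 4 (α = 7): (7−4)(7−10)(7−6)(7−3) = 3·(−3)·1·4 = −36 ≡ 8, so v_4 = 8^{−1} = 7 (mod 11).
  i = 5 (α = 3): (3−4)(3−10)(3−6)(3−7) = (−1)·(−7)·(−3)·(−4) = 84 ≡ 7, so v_5 = 7^{−1} = 8 (mod 11).
  v = [7, 5, 6, 7, 8].
Step 2: syndromes of r = [3, 6, 5, 10, 8] (all sums mod 11).
  S_0 = Σ v_i r_i = 7·3 + 5·6 + 6·5 + 7·10 + 8·8 = 215 ≡ 6.
  S_1 = Σ v_i α_i r_i = 7·4·3 + 5·10·6 + 6·6·5 + 7·7·10 + 8·3·8 = 1246 ≡ 3.
  α_i^2 mod 11 = [5, 1, 3, 5, 9].
  S_2 = Σ v_i α_i^2 r_i = 7·5·3 + 5·1·6 + 6·3·5 + 7·5·10 + 8·9·8 = 1151 ≡ 7.
  S = (6, 3, 7) ≠ 0, so r is not a codeword (an error is present).
Step 3: locate the error. For a single error e at position i, S_ℓ = v_i·e·α_i^ℓ, so α_err = S_1/S_0.
  S_0^{−1} = 6^{−1} = 2 (mod 11), so α_err = 3·2 = 6 ≡ 6 = α_3. Error position i = 3.
  Consistency check: S_2/S_1 = 7·4 = 28 ≡ 6 = α_err ✓ (single-error assumption holds).
Step 4: error magnitude e = S_0/v_3 = S_0·∏_{j≠3}(α_3 − α_j) = 6·2 = 12 ≡ 1 (mod 11).
Step 5: correct position 3: c_3 = r_3 − e = 5 − 1 ≡ 4 (mod 11). Hence c = [3, 6, 4, 10, 8].
  Check: interpolating c through the α_i gives m(x) = 1 + 6·x (degree < 2) with m(α_i) = c_i for every i, so c is indeed a codeword.


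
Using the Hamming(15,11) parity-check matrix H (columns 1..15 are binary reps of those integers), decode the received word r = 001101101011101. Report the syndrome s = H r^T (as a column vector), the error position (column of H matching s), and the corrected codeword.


s = (1, 0, 1, 0)^T, error position = 10, corrected codeword c = 001101101111101

Compute s = H r^T mod 2 one row at a time:
  s_1 = 0 + 1 + 0 + 1 + 1 + 1 + 0 + 1 = 5 ≡ 1 (mod 2).
  s_2 = 1 + 0 + 1 + 1 + 1 + 1 + 0 + 1 = 6 ≡ 0 (mod 2).
  s_3 = 0 + 1 + 1 + 1 + 0 + 1 + 0 + 1 = 5 ≡ 1 (mod 2).
  s_4 = 0 + 1 + 0 + 1 + 1 + 1 + 1 + 1 = 6 ≡ 0 (mod 2).
s = (1, 0, 1, 0)^T — this equals column 10 of H (binary 1010), so error is at position 10.
Correct: flip bit 10 of r = 001101101011101 to get c = 001101101111101.


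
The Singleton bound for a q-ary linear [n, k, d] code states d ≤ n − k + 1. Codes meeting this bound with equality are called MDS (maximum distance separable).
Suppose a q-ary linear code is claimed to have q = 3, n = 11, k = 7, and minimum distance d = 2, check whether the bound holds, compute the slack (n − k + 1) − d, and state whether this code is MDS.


Singleton RHS = n − k + 1 = 5, slack = 3, bound satisfied, not MDS.

Singleton bound: d ≤ n − k + 1.
Here n = 11, k = 7, so n − k + 1 = 5.
Given d = 2, check d ≤ 5: YES.
Slack = (n − k + 1) − d = 3.
The code is NOT MDS (slack = 3 > 0).
Description: the claimed parameters are [11, 7, 2]_3; such a code would be non-MDS.


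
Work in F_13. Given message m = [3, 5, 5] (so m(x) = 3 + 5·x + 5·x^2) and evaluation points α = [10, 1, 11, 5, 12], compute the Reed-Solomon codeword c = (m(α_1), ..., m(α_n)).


c = [7, 0, 0, 10, 3]

Message polynomial: m(x) = 3 + 5·x + 5·x^2 (mod 13).
For each evaluation point α_i, compute m(α_i) mod 13:
  α_1 = 10: Horner steps 5 → 3 → 7, so m(10) = 7.
  α_2 = 1: Horner steps 5 → 10 → 0, so m(1) = 0.
  α_3 = 11: Horner steps 5 → 8 → 0, so m(11) = 0.
  α_4 = 5: Horner steps 5 → 4 → 10, so m(5) = 10.
  α_5 = 12: Horner steps 5 → 0 → 3, so m(12) = 3.
Codeword c = [7, 0, 0, 10, 3] ∈ F_13^5.


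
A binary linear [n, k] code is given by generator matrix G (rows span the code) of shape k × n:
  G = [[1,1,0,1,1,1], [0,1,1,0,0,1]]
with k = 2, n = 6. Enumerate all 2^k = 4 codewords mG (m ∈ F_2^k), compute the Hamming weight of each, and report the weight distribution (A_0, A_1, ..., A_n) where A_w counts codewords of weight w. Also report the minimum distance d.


Weight distribution: A_0 = 1, A_3 = 1, A_4 = 1, A_5 = 1. Minimum distance d = 3.

Enumerate all 2^2 = 4 messages m ∈ F_2^2.
For each, compute codeword c = mG in F_2^6, then tally its weight.
  m = 00 → c = 000000, weight = 0.
  m = 10 → c = 110111, weight = 5.
  m = 01 → c = 011001, weight = 3.
  m = 11 → c = 101110, weight = 4.
Tally weights:
  weight 0: 1 codewords.
  weight 3: 1 codewords.
  weight 4: 1 codewords.
  weight 5: 1 codewords.
Minimum distance d = smallest w > 0 with A_w > 0 = 3.
Sanity: Σ A_w = 4 = 2^2 = 4 ✓.


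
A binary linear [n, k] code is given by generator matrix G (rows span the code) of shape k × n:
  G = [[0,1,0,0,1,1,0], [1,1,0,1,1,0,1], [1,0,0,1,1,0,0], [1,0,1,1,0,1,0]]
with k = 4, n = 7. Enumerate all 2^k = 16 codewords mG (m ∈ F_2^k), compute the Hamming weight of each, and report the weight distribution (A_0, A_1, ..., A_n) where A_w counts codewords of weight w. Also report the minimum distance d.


Weight distribution: A_0 = 1, A_2 = 3, A_3 = 4, A_4 = 3, A_5 = 4, A_6 = 1. Minimum distance d = 2.

Enumerate all 2^4 = 16 messages m ∈ F_2^4.
For each, compute codeword c = mG in F_2^7, then tally its weight.
  m = 0000 → c = 0000000, weight = 0.
  m = 1000 → c = 0100110, weight = 3.
  m = 0100 → c = 1101101, weight = 5.
  m = 1100 → c = 1001011, weight = 4.
  m = 0010 → c = 1001100, weight = 3.
  m = 1010 → c = 1101010, weight = 4.
  m = 0110 → c = 0100001, weight = 2.
  m = 1110 → c = 0000111, weight = 3.
  m = 0001 → c = 1011010, weight = 4.
  m = 1001 → c = 1111100, weight = 5.
  m = 0101 → c = 0110111, weight = 5.
  m = 1101 → c = 0010001, weight = 2.
  m = 0011 → c = 0010110, weight = 3.
  m = 1011 → c = 0110000, weight = 2.
  m = 0111 → c = 1111011, weight = 6.
  m = 1111 → c = 1011101, weight = 5.
Tally weights:
  weight 0: 1 codewords.
  weight 2: 3 codewords.
  weight 3: 4 codewords.
  weight 4: 3 codewords.
  weight 5: 4 codewords.
  weight 6: 1 codewords.
Minimum distance d = smallest w > 0 with A_w > 0 = 2.
Sanity: Σ A_w = 16 = 2^4 = 16 ✓.


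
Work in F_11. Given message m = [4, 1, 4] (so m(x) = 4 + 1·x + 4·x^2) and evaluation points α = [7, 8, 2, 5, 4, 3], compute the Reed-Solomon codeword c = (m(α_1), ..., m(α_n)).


c = [9, 4, 0, 10, 6, 10]

Message polynomial: m(x) = 4 + 1·x + 4·x^2 (mod 11).
For each evaluation point α_i, compute m(α_i) mod 11:
  α_1 = 7: Horner steps 4 → 7 → 9, so m(7) = 9.
  α_2 = 8: Horner steps 4 → 0 → 4, so m(8) = 4.
  α_3 = 2: Horner steps 4 → 9 → 0, so m(2) = 0.
  α_4 = 5: Horner steps 4 → 10 → 10, so m(5) = 10.
  α_5 = 4: Horner steps 4 → 6 → 6, so m(4) = 6.
  α_6 = 3: Horner steps 4 → 2 → 10, so m(3) = 10.
Codeword c = [9, 4, 0, 10, 6, 10] ∈ F_11^6.


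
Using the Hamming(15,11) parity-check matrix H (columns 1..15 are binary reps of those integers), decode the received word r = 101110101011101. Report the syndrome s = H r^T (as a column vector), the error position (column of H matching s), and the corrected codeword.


s = (1, 0, 0, 0)^T, error position = 8, corrected codeword c = 101110111011101

Compute s = H r^T mod 2 one row at a time:
  s_1 = 0 + 1 + 0 + 1 + 1 + 1 + 0 + 1 = 5 ≡ 1 (mod 2).
  s_2 = 1 + 1 + 0 + 1 + 1 + 1 + 0 + 1 = 6 ≡ 0 (mod 2).
  s_3 = 0 + 1 + 0 + 1 + 0 + 1 + 0 + 1 = 4 ≡ 0 (mod 2).
  s_4 = 1 + 1 + 1 + 1 + 1 + 1 + 1 + 1 = 8 ≡ 0 (mod 2).
s = (1, 0, 0, 0)^T — this equals column 8 of H (binary 1000), so error is at position 8.
Correct: flip bit 8 of r = 101110101011101 to get c = 101110111011101.


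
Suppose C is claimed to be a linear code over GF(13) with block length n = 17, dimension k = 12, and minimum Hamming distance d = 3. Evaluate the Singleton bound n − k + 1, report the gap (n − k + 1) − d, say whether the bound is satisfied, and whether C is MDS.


Singleton RHS = n − k + 1 = 6, slack = 3, bound satisfied, not MDS.

Singleton bound: d ≤ n − k + 1.
Here n = 17, k = 12, so n − k + 1 = 6.
Given d = 3, check d ≤ 6: YES.
Slack = (n − k + 1) − d = 3.
The code is NOT MDS (slack = 3 > 0).
Description: the claimed parameters are [17, 12, 3]_13; such a code would be non-MDS.


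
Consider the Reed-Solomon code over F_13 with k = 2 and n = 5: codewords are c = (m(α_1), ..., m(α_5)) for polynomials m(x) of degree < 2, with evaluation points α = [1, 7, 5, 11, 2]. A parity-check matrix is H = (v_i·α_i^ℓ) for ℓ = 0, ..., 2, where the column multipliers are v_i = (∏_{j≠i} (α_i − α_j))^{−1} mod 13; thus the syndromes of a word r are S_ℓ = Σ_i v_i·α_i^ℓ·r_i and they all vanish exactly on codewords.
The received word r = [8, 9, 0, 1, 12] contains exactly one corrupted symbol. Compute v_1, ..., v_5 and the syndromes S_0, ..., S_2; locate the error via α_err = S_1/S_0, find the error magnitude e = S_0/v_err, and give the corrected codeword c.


S = (4, 8, 3), error at position 5, error magnitude e = 6, c = [8, 9, 0, 1, 6].

Step 1: column multipliers v_i = (∏_{j≠i}(α_i − α_j))^{−1} mod 13.
  i = 1 (α = 1): (1−7)(1−5)(1−11)(1−2) = (−6)·(−4)·(−10)·(−1) = 240 ≡ 6, so v_1 = 6^{−1} = 11 (mod 13).
  i = 2 (α = 7): (7−1)(7−5)(7−11)(7−2) = 6·2·(−4)·5 = −240 ≡ 7, so v_2 = 7^{−1} = 2 (mod 13).
  i = 3 (α = 5): (5−1)(5−7)(5−11)(5−2) = 4·(−2)·(−6)·3 = 144 ≡ 1, so v_3 = 1^{−1} = 1 (mod 13).
  i = 4 (α = 11): (11−1)(11−7)(11−5)(11−2) = 10·4·6·9 = 2160 ≡ 2, so v_4 = 2^{−1} = 7 (mod 13).
  i = 5 (α = 2): (2−1)(2−7)(2−5)(2−11) = 1·(−5)·(−3)·(−9) = −135 ≡ 8, so v_5 = 8^{−1} = 5 (mod 13).
  v = [11, 2, 1, 7, 5].
Step 2: syndromes of r = [8, 9, 0, 1, 12] (all sums mod 13).
  S_0 = Σ v_i r_i = 11·8 + 2·9 + 1·0 + 7·1 + 5·12 = 173 ≡ 4.
  S_1 = Σ v_i α_i r_i = 11·1·8 + 2·7·9 + 1·5·0 + 7·11·1 + 5·2·12 = 411 ≡ 8.
  α_i^2 mod 13 = [1, 10, 12, 4, 4].
  S_2 = Σ v_i α_i^2 r_i = 11·1·8 + 2·10·9 + 1·12·0 + 7·4·1 + 5·4·12 = 536 ≡ 3.
  S = (4, 8, 3) ≠ 0, so r is not a codeword (an error is present).
Step 3: locate the error. For a single error e at position i, S_ℓ = v_i·e·α_i^ℓ, so α_err = S_1/S_0.
  S_0^{−1} = 4^{−1} = 10 (mod 13), so α_err = 8·10 = 80 ≡ 2 = α_5. Error position i = 5.
  Consistency check: S_2/S_1 = 3·5 = 15 ≡ 2 = α_err ✓ (single-error assumption holds).
Step 4: error magnitude e = S_0/v_5 = S_0·∏_{j≠5}(α_5 − α_j) = 4·8 = 32 ≡ 6 (mod 13).
Step 5: correct position 5: c_5 = r_5 − e = 12 − 6 ≡ 6 (mod 13). Hence c = [8, 9, 0, 1, 6].
  Check: interpolating c through the α_i gives m(x) = 10 + 11·x (degree < 2) with m(α_i) = c_i for every i, so c is indeed a codeword.


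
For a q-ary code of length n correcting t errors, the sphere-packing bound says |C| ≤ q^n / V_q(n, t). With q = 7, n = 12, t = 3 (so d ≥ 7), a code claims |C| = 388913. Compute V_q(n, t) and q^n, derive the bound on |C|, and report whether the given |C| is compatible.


V_q(n, t) = 49969, q^n = 13841287201, Hamming bound = 276997, |C| = 388913 > bound (violated).

Step 1: Compute V_q(n, t) = Σ_{j=0}^3 C(n, j) (q−1)^j.
  j = 0: C(12,0)·(6)^0 = 1·1 = 1.
  j = 1: C(12,1)·(6)^1 = 12·6 = 72.
  j = 2: C(12,2)·(6)^2 = 66·36 = 2376.
  j = 3: C(12,3)·(6)^3 = 220·216 = 47520.
  V_q(n, t) = 1 + 72 + 2376 + 47520 = 49969.
Step 2: q^n = 7^12 = 13841287201.
Step 3: Hamming bound ⌊q^n / V_q(n,t)⌋ = ⌊13841287201/49969⌋ = 276997.
Step 4: Compare |C| = 388913 to 276997: violated.
The claimed |C| lies above the Hamming bound, so no 7-ary code of length 12 with d ≥ 7 can have 388913 codewords.


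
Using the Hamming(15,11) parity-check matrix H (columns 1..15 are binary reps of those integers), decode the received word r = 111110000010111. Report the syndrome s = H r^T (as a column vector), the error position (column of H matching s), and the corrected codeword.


s = (0, 1, 1, 0)^T, error position = 6, corrected codeword c = 111111000010111

Compute s = H r^T mod 2 one row at a time:
  s_1 = 0 + 0 + 0 + 1 + 0 + 1 + 1 + 1 = 4 ≡ 0 (mod 2).
  s_2 = 1 + 1 + 0 + 0 + 0 + 1 + 1 + 1 = 5 ≡ 1 (mod 2).
  s_3 = 1 + 1 + 0 + 0 + 0 + 1 + 1 + 1 = 5 ≡ 1 (mod 2).
  s_4 = 1 + 1 + 1 + 0 + 0 + 1 + 1 + 1 = 6 ≡ 0 (mod 2).
s = (0, 1, 1, 0)^T — this equals column 6 of H (binary 0110), so error is at position 6.
Correct: flip bit 6 of r = 111110000010111 to get c = 111111000010111.


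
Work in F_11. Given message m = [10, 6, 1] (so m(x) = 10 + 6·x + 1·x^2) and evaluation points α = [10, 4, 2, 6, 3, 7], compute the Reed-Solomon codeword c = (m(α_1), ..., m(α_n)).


c = [5, 6, 4, 5, 4, 2]

Message polynomial: m(x) = 10 + 6·x + 1·x^2 (mod 11).
For each evaluation point α_i, compute m(α_i) mod 11:
  α_1 = 10: Horner steps 1 → 5 → 5, so m(10) = 5.
  α_2 = 4: Horner steps 1 → 10 → 6, so m(4) = 6.
  α_3 = 2: Horner steps 1 → 8 → 4, so m(2) = 4.
  α_4 = 6: Horner steps 1 → 1 → 5, so m(6) = 5.
  α_5 = 3: Horner steps 1 → 9 → 4, so m(3) = 4.
  α_6 = 7: Horner steps 1 → 2 → 2, so m(7) = 2.
Codeword c = [5, 6, 4, 5, 4, 2] ∈ F_11^6.


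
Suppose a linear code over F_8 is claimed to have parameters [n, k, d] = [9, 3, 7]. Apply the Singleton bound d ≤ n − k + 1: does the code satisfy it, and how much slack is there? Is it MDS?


Singleton RHS = n − k + 1 = 7, slack = 0, bound satisfied, MDS.

Singleton bound: d ≤ n − k + 1.
Here n = 9, k = 3, so n − k + 1 = 7.
Given d = 7, check d ≤ 7: YES.
Slack = (n − k + 1) − d = 0.
The code is MDS (slack = 0).
Description: the claimed parameters are [9, 3, 7]_8; such a code would be MDS (meets Singleton bound).


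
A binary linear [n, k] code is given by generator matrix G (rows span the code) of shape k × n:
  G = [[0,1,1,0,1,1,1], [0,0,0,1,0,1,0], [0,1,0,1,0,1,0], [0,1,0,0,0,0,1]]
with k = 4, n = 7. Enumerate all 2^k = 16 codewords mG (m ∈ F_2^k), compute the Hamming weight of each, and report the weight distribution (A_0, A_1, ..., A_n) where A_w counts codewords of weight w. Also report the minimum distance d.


Weight distribution: A_0 = 1, A_1 = 2, A_2 = 2, A_3 = 4, A_4 = 5, A_5 = 2. Minimum distance d = 1.

Enumerate all 2^4 = 16 messages m ∈ F_2^4.
For each, compute codeword c = mG in F_2^7, then tally its weight.
  m = 0000 → c = 0000000, weight = 0.
  m = 1000 → c = 0110111, weight = 5.
  m = 0100 → c = 0001010, weight = 2.
  m = 1100 → c = 0111101, weight = 5.
  m = 0010 → c = 0101010, weight = 3.
  m = 1010 → c = 0011101, weight = 4.
  m = 0110 → c = 0100000, weight = 1.
  m = 1110 → c = 0010111, weight = 4.
  m = 0001 → c = 0100001, weight = 2.
  m = 1001 → c = 0010110, weight = 3.
  m = 0101 → c = 0101011, weight = 4.
  m = 1101 → c = 0011100, weight = 3.
  m = 0011 → c = 0001011, weight = 3.
  m = 1011 → c = 0111100, weight = 4.
  m = 0111 → c = 0000001, weight = 1.
  m = 1111 → c = 0110110, weight = 4.
Tally weights:
  weight 0: 1 codewords.
  weight 1: 2 codewords.
  weight 2: 2 codewords.
  weight 3: 4 codewords.
  weight 4: 5 codewords.
  weight 5: 2 codewords.
Minimum distance d = smallest w > 0 with A_w > 0 = 1.
Sanity: Σ A_w = 16 = 2^4 = 16 ✓.


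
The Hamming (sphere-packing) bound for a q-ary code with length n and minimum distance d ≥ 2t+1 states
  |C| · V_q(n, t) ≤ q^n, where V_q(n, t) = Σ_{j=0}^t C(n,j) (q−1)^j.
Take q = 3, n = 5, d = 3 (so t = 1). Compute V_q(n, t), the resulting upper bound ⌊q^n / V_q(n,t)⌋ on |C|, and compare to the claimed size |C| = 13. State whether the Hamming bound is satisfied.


V_q(n, t) = 11, q^n = 243, Hamming bound = 22, |C| = 13 ≤ bound (satisfied).

Step 1: Compute V_q(n, t) = Σ_{j=0}^1 C(n, j) (q−1)^j.
  j = 0: C(5,0)·(2)^0 = 1·1 = 1.
  j = 1: C(5,1)·(2)^1 = 5·2 = 10.
  V_q(n, t) = 1 + 10 = 11.
Step 2: q^n = 3^5 = 243.
Step 3: Hamming bound ⌊q^n / V_q(n,t)⌋ = ⌊243/11⌋ = 22.
Step 4: Compare |C| = 13 to 22: satisfied.
The claimed |C| lies below the Hamming bound.


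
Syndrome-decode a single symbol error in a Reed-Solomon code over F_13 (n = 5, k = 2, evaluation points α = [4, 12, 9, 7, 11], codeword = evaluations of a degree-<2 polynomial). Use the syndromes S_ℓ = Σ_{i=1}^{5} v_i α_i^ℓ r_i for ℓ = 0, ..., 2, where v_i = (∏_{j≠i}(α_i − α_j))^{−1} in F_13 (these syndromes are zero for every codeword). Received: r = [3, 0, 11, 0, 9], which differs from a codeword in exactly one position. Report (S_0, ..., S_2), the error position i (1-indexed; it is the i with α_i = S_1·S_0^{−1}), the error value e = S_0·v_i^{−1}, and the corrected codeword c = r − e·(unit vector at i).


S = (6, 7, 6), error at position 2, error magnitude e = 5, c = [3, 8, 11, 0, 9].

Step 1: column multipliers v_i = (∏_{j≠i}(α_i − α_j))^{−1} mod 13.
  i = 1 (α = 4): (4−12)(4−9)(4−7)(4−11) = (−8)·(−5)·(−3)·(−7) = 840 ≡ 8, so v_1 = 8^{−1} = 5 (mod 13).
  i = 2 (α = 12): (12−4)(12−9)(12−7)(12−11) = 8·3·5·1 = 120 ≡ 3, so v_2 = 3^{−1} = 9 (mod 13).
  i = 3 (α = 9): (9−4)(9−12)(9−7)(9−11) = 5·(−3)·2·(−2) = 60 ≡ 8, so v_3 = 8^{−1} = 5 (mod 13).
  i = 4 (α = 7): (7−4)(7−12)(7−9)(7−11) = 3·(−5)·(−2)·(−4) = −120 ≡ 10, so v_4 = 10^{−1} = 4 (mod 13).
  i = 5 (α = 11): (11−4)(11−12)(11−9)(11−7) = 7·(−1)·2·4 = −56 ≡ 9, so v_5 = 9^{−1} = 3 (mod 13).
  v = [5, 9, 5, 4, 3].
Step 2: syndromes of r = [3, 0, 11, 0, 9] (all sums mod 13).
  S_0 = Σ v_i r_i = 5·3 + 9·0 + 5·11 + 4·0 + 3·9 = 97 ≡ 6.
  S_1 = Σ v_i α_i r_i = 5·4·3 + 9·12·0 + 5·9·11 + 4·7·0 + 3·11·9 = 852 ≡ 7.
  α_i^2 mod 13 = [3, 1, 3, 10, 4].
  S_2 = Σ v_i α_i^2 r_i = 5·3·3 + 9·1·0 + 5·3·11 + 4·10·0 + 3·4·9 = 318 ≡ 6.
  S = (6, 7, 6) ≠ 0, so r is not a codeword (an error is present).
Step 3: locate the error. For a single error e at position i, S_ℓ = v_i·e·α_i^ℓ, so α_err = S_1/S_0.
  S_0^{−1} = 6^{−1} = 11 (mod 13), so α_err = 7·11 = 77 ≡ 12 = α_2. Error position i = 2.
  Consistency check: S_2/S_1 = 6·2 = 12 ≡ 12 = α_err ✓ (single-error assumption holds).
Step 4: error magnitude e = S_0/v_2 = S_0·∏_{j≠2}(α_2 − α_j) = 6·3 = 18 ≡ 5 (mod 13).
Step 5: correct position 2: c_2 = r_2 − e = 0 − 5 ≡ 8 (mod 13). Hence c = [3, 8, 11, 0, 9].
  Check: interpolating c through the α_i gives m(x) = 7 + 12·x (degree < 2) with m(α_i) = c_i for every i, so c is indeed a codeword.


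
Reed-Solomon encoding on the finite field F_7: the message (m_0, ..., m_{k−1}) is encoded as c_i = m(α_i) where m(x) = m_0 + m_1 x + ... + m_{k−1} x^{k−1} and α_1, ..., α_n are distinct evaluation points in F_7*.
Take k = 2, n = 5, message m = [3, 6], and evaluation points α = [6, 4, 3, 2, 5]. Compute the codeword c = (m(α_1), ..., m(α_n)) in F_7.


c = [4, 6, 0, 1, 5]

Message polynomial: m(x) = 3 + 6·x (mod 7).
For each evaluation point α_i, compute m(α_i) mod 7:
  α_1 = 6: Horner steps 6 → 4, so m(6) = 4.
  α_2 = 4: Horner steps 6 → 6, so m(4) = 6.
  α_3 = 3: Horner steps 6 → 0, so m(3) = 0.
  α_4 = 2: Horner steps 6 → 1, so m(2) = 1.
  α_5 = 5: Horner steps 6 → 5, so m(5) = 5.
Codeword c = [4, 6, 0, 1, 5] ∈ F_7^5.


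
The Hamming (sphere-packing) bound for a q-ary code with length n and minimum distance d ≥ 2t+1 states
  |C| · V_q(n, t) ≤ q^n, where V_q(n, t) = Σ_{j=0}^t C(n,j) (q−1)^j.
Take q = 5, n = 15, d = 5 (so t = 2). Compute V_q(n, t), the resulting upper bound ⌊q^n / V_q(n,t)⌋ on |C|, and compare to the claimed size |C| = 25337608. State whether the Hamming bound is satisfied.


V_q(n, t) = 1741, q^n = 30517578125, Hamming bound = 17528764, |C| = 25337608 > bound (violated).

Step 1: Compute V_q(n, t) = Σ_{j=0}^2 C(n, j) (q−1)^j.
  j = 0: C(15,0)·(4)^0 = 1·1 = 1.
  j = 1: C(15,1)·(4)^1 = 15·4 = 60.
  j = 2: C(15,2)·(4)^2 = 105·16 = 1680.
  V_q(n, t) = 1 + 60 + 1680 = 1741.
Step 2: q^n = 5^15 = 30517578125.
Step 3: Hamming bound ⌊q^n / V_q(n,t)⌋ = ⌊30517578125/1741⌋ = 17528764.
Step 4: Compare |C| = 25337608 to 17528764: violated.
The claimed |C| lies above the Hamming bound, so no 5-ary code of length 15 with d ≥ 5 can have 25337608 codewords.


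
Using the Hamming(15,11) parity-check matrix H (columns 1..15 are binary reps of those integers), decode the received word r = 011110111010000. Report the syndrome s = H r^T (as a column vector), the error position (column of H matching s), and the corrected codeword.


s = (1, 1, 0, 1)^T, error position = 13, corrected codeword c = 011110111010100

Compute s = H r^T mod 2 one row at a time:
  s_1 = 1 + 1 + 0 + 1 + 0 + 0 + 0 + 0 = 3 ≡ 1 (mod 2).
  s_2 = 1 + 1 + 0 + 1 + 0 + 0 + 0 + 0 = 3 ≡ 1 (mod 2).
  s_3 = 1 + 1 + 0 + 1 + 0 + 1 + 0 + 0 = 4 ≡ 0 (mod 2).
  s_4 = 0 + 1 + 1 + 1 + 1 + 1 + 0 + 0 = 5 ≡ 1 (mod 2).
s = (1, 1, 0, 1)^T — this equals column 13 of H (binary 1101), so error is at position 13.
Correct: flip bit 13 of r = 011110111010000 to get c = 011110111010100.


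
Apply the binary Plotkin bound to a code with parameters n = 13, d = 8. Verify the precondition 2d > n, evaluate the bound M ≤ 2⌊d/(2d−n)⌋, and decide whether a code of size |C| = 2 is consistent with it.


Plotkin bound M ≤ 4; given |C| = 2 ≤ bound (satisfied).

Check applicability: 2d = 16, n = 13.
2d − n = 3 > 0, so Plotkin applies.
Compute d/(2d−n) = 8/3 ≈ 2.6667.
⌊d/(2d−n)⌋ = 2.
Plotkin bound: M ≤ 2·2 = 4.
Given |C| = 2, check: satisfied.
This |C| is below the Plotkin bound.


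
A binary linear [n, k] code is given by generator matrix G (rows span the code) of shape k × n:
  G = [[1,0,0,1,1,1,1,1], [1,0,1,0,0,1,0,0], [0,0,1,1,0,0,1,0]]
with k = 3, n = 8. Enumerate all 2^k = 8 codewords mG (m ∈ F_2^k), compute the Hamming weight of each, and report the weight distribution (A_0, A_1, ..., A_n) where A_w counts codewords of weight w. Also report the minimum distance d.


Weight distribution: A_0 = 1, A_2 = 1, A_3 = 2, A_4 = 1, A_5 = 2, A_6 = 1. Minimum distance d = 2.

Enumerate all 2^3 = 8 messages m ∈ F_2^3.
For each, compute codeword c = mG in F_2^8, then tally its weight.
  m = 000 → c = 00000000, weight = 0.
  m = 100 → c = 10011111, weight = 6.
  m = 010 → c = 10100100, weight = 3.
  m = 110 → c = 00111011, weight = 5.
  m = 001 → c = 00110010, weight = 3.
  m = 101 → c = 10101101, weight = 5.
  m = 011 → c = 10010110, weight = 4.
  m = 111 → c = 00001001, weight = 2.
Tally weights:
  weight 0: 1 codewords.
  weight 2: 1 codewords.
  weight 3: 2 codewords.
  weight 4: 1 codewords.
  weight 5: 2 codewords.
  weight 6: 1 codewords.
Minimum distance d = smallest w > 0 with A_w > 0 = 2.
Sanity: Σ A_w = 8 = 2^3 = 8 ✓.


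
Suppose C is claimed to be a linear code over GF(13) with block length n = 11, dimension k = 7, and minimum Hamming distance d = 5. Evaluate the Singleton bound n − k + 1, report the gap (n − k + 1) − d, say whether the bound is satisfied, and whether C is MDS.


Singleton RHS = n − k + 1 = 5, slack = 0, bound satisfied, MDS.

Singleton bound: d ≤ n − k + 1.
Here n = 11, k = 7, so n − k + 1 = 5.
Given d = 5, check d ≤ 5: YES.
Slack = (n − k + 1) − d = 0.
The code is MDS (slack = 0).
Description: the claimed parameters are [11, 7, 5]_13; such a code would be MDS (meets Singleton bound).


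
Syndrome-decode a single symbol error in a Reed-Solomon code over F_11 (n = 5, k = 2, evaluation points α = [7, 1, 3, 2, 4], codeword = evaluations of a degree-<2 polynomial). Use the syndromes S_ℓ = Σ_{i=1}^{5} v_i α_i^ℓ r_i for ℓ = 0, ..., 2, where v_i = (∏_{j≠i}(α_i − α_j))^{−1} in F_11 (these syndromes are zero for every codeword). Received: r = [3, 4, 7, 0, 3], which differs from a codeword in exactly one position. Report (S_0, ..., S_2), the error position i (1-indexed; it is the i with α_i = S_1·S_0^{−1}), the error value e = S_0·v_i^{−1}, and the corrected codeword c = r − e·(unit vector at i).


S = (7, 5, 2), error at position 1, error magnitude e = 1, c = [2, 4, 7, 0, 3].

Step 1: column multipliers v_i = (∏_{j≠i}(α_i − α_j))^{−1} mod 11.
  i = 1 (α = 7): (7−1)(7−3)(7−2)(7−4) = 6·4·5·3 = 360 ≡ 8, so v_1 = 8^{−1} = 7 (mod 11).
  i = 2 (α = 1): (1−7)(1−3)(1−2)(1−4) = (−6)·(−2)·(−1)·(−3) = 36 ≡ 3, so v_2 = 3^{−1} = 4 (mod 11).
  i = 3 (α = 3): (3−7)(3−1)(3−2)(3−4) = (−4)·2·1·(−1) = 8 ≡ 8, so v_3 = 8^{−1} = 7 (mod 11).
  i = 4 (α = 2): (2−7)(2−1)(2−3)(2−4) = (−5)·1·(−1)·(−2) = −10 ≡ 1, so v_4 = 1^{−1} = 1 (mod 11).
  i = 5 (α = 4): (4−7)(4−1)(4−3)(4−2) = (−3)·3·1·2 = −18 ≡ 4, so v_5 = 4^{−1} = 3 (mod 11).
  v = [7, 4, 7, 1, 3].
Step 2: syndromes of r = [3, 4, 7, 0, 3] (all sums mod 11).
  S_0 = Σ v_i r_i = 7·3 + 4·4 + 7·7 + 1·0 + 3·3 = 95 ≡ 7.
  S_1 = Σ v_i α_i r_i = 7·7·3 + 4·1·4 + 7·3·7 + 1·2·0 + 3·4·3 = 346 ≡ 5.
  α_i^2 mod 11 = [5, 1, 9, 4, 5].
  S_2 = Σ v_i α_i^2 r_i = 7·5·3 + 4·1·4 + 7·9·7 + 1·4·0 + 3·5·3 = 607 ≡ 2.
  S = (7, 5, 2) ≠ 0, so r is not a codeword (an error is present).
Step 3: locate the error. For a single error e at position i, S_ℓ = v_i·e·α_i^ℓ, so α_err = S_1/S_0.
  S_0^{−1} = 7^{−1} = 8 (mod 11), so α_err = 5·8 = 40 ≡ 7 = α_1. Error position i = 1.
  Consistency check: S_2/S_1 = 2·9 = 18 ≡ 7 = α_err ✓ (single-error assumption holds).
Step 4: error magnitude e = S_0/v_1 = S_0·∏_{j≠1}(α_1 − α_j) = 7·8 = 56 ≡ 1 (mod 11).
Step 5: correct position 1: c_1 = r_1 − e = 3 − 1 ≡ 2 (mod 11). Hence c = [2, 4, 7, 0, 3].
  Check: interpolating c through the α_i gives m(x) = 8 + 7·x (degree < 2) with m(α_i) = c_i for every i, so c is indeed a codeword.
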